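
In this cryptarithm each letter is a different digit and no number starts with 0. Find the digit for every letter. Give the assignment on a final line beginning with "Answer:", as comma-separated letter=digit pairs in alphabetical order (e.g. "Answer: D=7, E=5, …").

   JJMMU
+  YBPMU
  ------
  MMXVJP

Step 1. [M] M is the leading digit of a 6-digit sum of two 5-digit numbers; the final carry is exactly 1 ⇒ M=1.
Step 2. [col 1: U + U ≡ P (mod 10)] no forcing yet in column 1 (carry-in 0); U=7 is free and consistent — try it. So U=7.
Step 3. [col 1: U + U ≡ P (mod 10)] column 1 reads U+U+carry(0)=P with U=7; with digits 1,7 already taken and all letters distinct, the only value for P is 4, so P=4.
Step 4. [col 2: M + M ≡ J (mod 10)] column 2 reads M+M+carry(1)=J with M=1; with digits 1,4,7 already taken and all letters distinct, the only value for J is 3. So J=3.
Step 5. [col 3: M + P ≡ V (mod 10)] column 3: given M=1, P=4, carry-in 0, and digits 1,3,4,7 already taken and all letters distinct, M+P≡V (mod 10) forces V=5 ⇒ V=5.
Step 6. [col 4: J + B ≡ X (mod 10)] column 4 (J + B ≡ X (mod 10), carry-in 0) doesn't pin X yet; pick X=9 and continue. So X=9.
Step 7. [col 4: J + B ≡ X (mod 10)] column 4: given J=3, X=9, carry-in 0, and digits 1,3,4,5,7,9 already taken and all letters distinct, J+B≡X (mod 10) forces B=6. So B=6.
Step 8. [col 5: J + Y ≡ M (mod 10)] in column 5 we have J+Y≡M with carry-in 0; given J=3, M=1 and digits 1,3,4,5,6,7,9 already taken and all letters distinct, that pins Y to 8. So Y=8.

Answer: B=6, J=3, M=1, P=4, U=7, V=5, X=9, Y=8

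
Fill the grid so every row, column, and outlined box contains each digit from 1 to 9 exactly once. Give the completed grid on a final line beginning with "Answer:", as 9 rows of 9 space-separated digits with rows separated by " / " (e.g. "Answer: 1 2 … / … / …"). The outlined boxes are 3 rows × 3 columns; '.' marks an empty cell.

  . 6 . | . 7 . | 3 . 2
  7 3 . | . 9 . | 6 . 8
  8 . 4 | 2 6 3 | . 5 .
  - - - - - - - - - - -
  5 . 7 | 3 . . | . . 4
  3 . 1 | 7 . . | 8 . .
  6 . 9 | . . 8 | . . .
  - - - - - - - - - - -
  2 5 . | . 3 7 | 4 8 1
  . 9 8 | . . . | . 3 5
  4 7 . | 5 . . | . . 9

Step 1. [r9c7∈{2}] r9c7 has the single candidate 2 ⇒ r9c7=2.
Step 2. [r3c7∈{1,7,9}] in row 3, 9 fits only at r3c7 ⇒ r3c7=9.
Step 3. [r4c7∈{1}] r4c7's peers cover all but 1, so r4c7=1.
Step 4. [r4c5∈{2}] r4c5 is down to just 2. So r4c5=2.
Step 5. [r8c1∈{1}] r8c1 has the single candidate 1, so r8c1=1.
Step 6. [r8c5∈{4}] r8c5 has the single candidate 4, so r8c5=4.
Step 7. [r9c8∈{6}] r9c8's peers cover all but 6 ⇒ r9c8=6.
Step 8. [r9c6∈{1}] only 1 remains possible at r9c6, so r9c6=1.
Step 9. [r6c8∈{2,7}] r6c8 is the only open cell in col 8 admitting 7, so r6c8=7.
Step 10. [r4c6∈{6,9}] row 4 places 6 nowhere but r4c6 ⇒ r4c6=6.
Step 11. [r5c6∈{4,5,9}] 9 has one home in col 6: r5c6. So r5c6=9.
Step 12. [r6c4∈{1,4}] across box 5, 4 lands solely at r6c4 ⇒ r6c4=4.
Step 13. [r1c3∈{5}] nothing but 5 survives at r1c3, so r1c3=5.
Step 14. [r1c6∈{4}] r1c6's peers cover all but 4, so r1c6=4.
Step 15. [r1c8∈{1}] only 1 remains possible at r1c8 ⇒ r1c8=1.
Step 16. [r7c3∈{6}] nothing but 6 survives at r7c3. So r7c3=6.
Step 17. [r6c7∈{5}] only 5 remains possible at r6c7, so r6c7=5.
Step 18. [r5c8∈{2}] r5c8 is down to just 2 ⇒ r5c8=2.
Step 19. [r8c6∈{2}] r8c6 has the single candidate 2, so r8c6=2.
Step 20. [r6c2∈{2}] r6c2's peers cover all but 2. So r6c2=2.
Step 21. [r5c2∈{4}] r5c2 has the single candidate 4 ⇒ r5c2=4.
Step 22. [r3c2∈{1}] r3c2's peers cover all but 1, so r3c2=1.
Step 23. [r2c8∈{4}] r2c8 has the single candidate 4. So r2c8=4.
Step 24. [r9c3∈{3}] nothing but 3 survives at r9c3. So r9c3=3.
Step 25. [r8c4∈{6}] r8c4 has the single candidate 6 ⇒ r8c4=6.
Step 26. [r4c2∈{8}] nothing but 8 survives at r4c2 ⇒ r4c2=8.
Step 27. [r1c1∈{9}] r1c1 has the single candidate 9. So r1c1=9.
Step 28. [r6c5∈{1}] only 1 remains possible at r6c5. So r6c5=1.
Step 29. [r1c4∈{8}] r1c4 has the single candidate 8, so r1c4=8.
Step 30. [r5c5∈{5}] nothing but 5 survives at r5c5, so r5c5=5.
Step 31. [r2c6∈{5}] nothing but 5 survives at r2c6, so r2c6=5.
Step 32. [r7c4∈{9}] r7c4's peers cover all but 9. So r7c4=9.
Step 33. [r2c4∈{1}] nothing but 1 survives at r2c4, so r2c4=1.
Step 34. [r9c5∈{8}] r9c5's peers cover all but 8 ⇒ r9c5=8.
Step 35. [r4c8∈{9}] r4c8 has the single candidate 9 ⇒ r4c8=9.
Step 36. [r8c7∈{7}] r8c7 is down to just 7. So r8c7=7.
Step 37. [r6c9∈{3}] r6c9 is down to just 3. So r6c9=3.
Step 38. [r3c9∈{7}] r3c9 has the single candidate 7, so r3c9=7.
Step 39. [r5c9∈{6}] r5c9 is down to just 6 ⇒ r5c9=6.
Step 40. [r2c3∈{2}] r2c3 is down to just 2. So r2c3=2.

Answer: 9 6 5 8 7 4 3 1 2 / 7 3 2 1 9 5 6 4 8 / 8 1 4 2 6 3 9 5 7 / 5 8 7 3 2 6 1 9 4 / 3 4 1 7 5 9 8 2 6 / 6 2 9 4 1 8 5 7 3 / 2 5 6 9 3 7 4 8 1 / 1 9 8 6 4 2 7 3 5 / 4 7 3 5 8 1 2 6 9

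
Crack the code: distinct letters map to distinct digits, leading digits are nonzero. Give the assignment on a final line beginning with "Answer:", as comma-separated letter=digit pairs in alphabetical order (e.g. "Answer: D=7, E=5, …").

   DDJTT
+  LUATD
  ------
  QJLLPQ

Step 1. [col 1: T + D ≡ Q (mod 10)] column 1 (T + D ≡ Q (mod 10), carry-in 0) doesn't pin Q yet; pick Q=1 and continue ⇒ Q=1.
Step 2. [col 1: T + D ≡ Q (mod 10)] no forcing yet in column 1 (carry-in 0); T=4 is free and consistent — try it, so T=4.
Step 3. [col 1: T + D ≡ Q (mod 10)] column 1: given T=4, Q=1, carry-in 0, and digits 1,4 already taken and all letters distinct, T+D≡Q (mod 10) forces D=7 ⇒ D=7.
Step 4. [col 2: T + T ≡ P (mod 10)] in column 2 we have T+T≡P with carry-in 1; given T=4 and digits 1,4,7 already taken and all letters distinct, that pins P to 9, so P=9.
Step 5. [col 3: J + A ≡ L (mod 10)] no forcing yet in column 3 (carry-in 0); J=3 is free and consistent — try it ⇒ J=3.
Step 6. [col 3: J + A ≡ L (mod 10)] several values work for A in column 3 (J + A ≡ L (mod 10), carry-in 0); try A=2. So A=2.
Step 7. [col 3: J + A ≡ L (mod 10)] from column 3 (J=3, A=2, carry-in 0, digits 1,2,3,4,7,9 already taken and all letters distinct): L must equal 5, so L=5.
Step 8. [col 4: D + U ≡ L (mod 10)] in column 4 we have D+U≡L with carry-in 0; given D=7, L=5 and digits 1,2,3,4,5,7,9 already taken and all letters distinct, that pins U to 8 ⇒ U=8.

Answer: A=2, D=7, J=3, L=5, P=9, Q=1, T=4, U=8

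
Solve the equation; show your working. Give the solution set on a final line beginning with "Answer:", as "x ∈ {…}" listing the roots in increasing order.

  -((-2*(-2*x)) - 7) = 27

Step 1. [-((-2*(-2*x)) - 7) = 27] LHS negated; negate both sides. So neg: (-2*(-2*x)) - 7 = -27.
Step 2. [(-2*(-2*x)) - 7 = -27] 7 comes off first (add 7), so sub: -2*(-2*x) = -20.
Step 3. [-2*(-2*x) = -20] LHS = -2·(…); ÷-2 both sides ⇒ div: -2*x = 10.
Step 4. [-2*x = 10] LHS = -2·(…); ÷-2 both sides. So div: x = -5.

Answer: x ∈ {-5}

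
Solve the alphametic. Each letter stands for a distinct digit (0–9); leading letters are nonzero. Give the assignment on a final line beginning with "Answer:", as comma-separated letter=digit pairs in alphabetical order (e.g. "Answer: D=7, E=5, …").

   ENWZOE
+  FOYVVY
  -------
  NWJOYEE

Step 1. [N] N is the leading digit of a 7-digit sum of two 6-digit numbers; the final carry is exactly 1 ⇒ N=1.
Step 2. [col 1: E + Y ≡ E (mod 10)] from column 1 (nothing yet, carry-in 0, digits 1 already taken and all letters distinct): Y must equal 0 ⇒ Y=0.
Step 3. [col 1: E + Y ≡ E (mod 10)] column 1 (E + Y ≡ E (mod 10), carry-in 0) doesn't pin E yet; pick E=6 and continue. So E=6.
Step 4. [col 2: O + V ≡ E (mod 10)] V=2 is one option consistent with column 2 (O + V ≡ E (mod 10), carry-in 0) — take it. So V=2.
Step 5. [col 2: O + V ≡ E (mod 10)] column 2 reads O+V+carry(0)=E with V=2, E=6; with digits 0,1,2,6 already taken and all letters distinct, the only value for O is 4. So O=4.
Step 6. [col 3: Z + V ≡ Y (mod 10)] column 3 reads Z+V+carry(0)=Y with V=2, Y=0; with digits 0,1,2,4,6 already taken and all letters distinct, the only value for Z is 8. So Z=8.
Step 7. [col 4: W + Y ≡ O (mod 10)] column 4: given Y=0, O=4, carry-in 1, and digits 0,1,2,4,6,8 already taken and all letters distinct, W+Y≡O (mod 10) forces W=3. So W=3.
Step 8. [col 5: N + O ≡ J (mod 10)] column 5 reads N+O+carry(0)=J with N=1, O=4; with digits 0,1,2,3,4,6,8 already taken and all letters distinct, the only value for J is 5, so J=5.
Step 9. [col 6: E + F ≡ W (mod 10)] column 6 reads E+F+carry(0)=W with E=6, W=3; with digits 0,1,2,3,4,5,6,8 already taken and all letters distinct, the only value for F is 7 ⇒ F=7.

Answer: E=6, F=7, J=5, N=1, O=4, V=2, W=3, Y=0, Z=8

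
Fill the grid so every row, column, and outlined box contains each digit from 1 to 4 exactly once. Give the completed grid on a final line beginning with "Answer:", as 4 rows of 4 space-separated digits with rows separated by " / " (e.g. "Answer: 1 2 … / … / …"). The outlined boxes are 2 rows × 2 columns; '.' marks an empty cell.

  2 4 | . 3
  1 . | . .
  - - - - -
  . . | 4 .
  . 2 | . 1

Step 1. [r3c1∈{3}] nothing but 3 survives at r3c1. So r3c1=3.
Step 2. [r3c4∈{2}] r3c4 has the single candidate 2, so r3c4=2.
Step 3. [r3c2∈{1}] r3c2's peers cover all but 1 ⇒ r3c2=1.
Step 4. [r4c3∈{3}] only 3 remains possible at r4c3. So r4c3=3.
Step 5. [r2c4∈{4}] r2c4 is down to just 4, so r2c4=4.
Step 6. [r4c1∈{4}] nothing but 4 survives at r4c1 ⇒ r4c1=4.
Step 7. [r1c3∈{1}] nothing but 1 survives at r1c3. So r1c3=1.
Step 8. [r2c2∈{3}] r2c2's peers cover all but 3 ⇒ r2c2=3.
Step 9. [r2c3∈{2}] nothing but 2 survives at r2c3, so r2c3=2.

Answer: 2 4 1 3 / 1 3 2 4 / 3 1 4 2 / 4 2 3 1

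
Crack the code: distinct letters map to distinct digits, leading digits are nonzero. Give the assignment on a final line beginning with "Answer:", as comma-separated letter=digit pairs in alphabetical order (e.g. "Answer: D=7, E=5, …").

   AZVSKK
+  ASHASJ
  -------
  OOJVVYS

Step 1. [col 1: K + J ≡ S (mod 10)] no forcing yet in column 1 (carry-in 0); J=6 is free and consistent — try it, so J=6.
Step 2. [O] the sum has 7 digits but both addends have 6; that extra leading digit O is the final carry, namely 1, so O=1.
Step 3. [col 1: K + J ≡ S (mod 10)] several values work for S in column 1 (K + J ≡ S (mod 10), carry-in 0); try S=8 ⇒ S=8.
Step 4. [col 1: K + J ≡ S (mod 10)] in column 1 we have K+J≡S with carry-in 0; given J=6, S=8 and digits 1,6,8 already taken and all letters distinct, that pins K to 2, so K=2.
Step 5. [col 2: K + S ≡ Y (mod 10)] column 2: given K=2, S=8, carry-in 0, and digits 1,2,6,8 already taken and all letters distinct, K+S≡Y (mod 10) forces Y=0 ⇒ Y=0.
Step 6. [col 3: S + A ≡ V (mod 10)] several values work for A in column 3 (S + A ≡ V (mod 10), carry-in 1); try A=5, so A=5.
Step 7. [col 3: S + A ≡ V (mod 10)] column 3 reads S+A+carry(1)=V with S=8, A=5; with digits 0,1,2,5,6,8 already taken and all letters distinct, the only value for V is 4, so V=4.
Step 8. [col 4: V + H ≡ V (mod 10)] from column 4 (V=4, carry-in 1, digits 0,1,2,4,5,6,8 already taken and all letters distinct): H must equal 9. So H=9.
Step 9. [col 5: Z + S ≡ J (mod 10)] from column 5 (S=8, J=6, carry-in 1, digits 0,1,2,4,5,6,8,9 already taken and all letters distinct): Z must equal 7 ⇒ Z=7.

Answer: A=5, H=9, J=6, K=2, O=1, S=8, V=4, Y=0, Z=7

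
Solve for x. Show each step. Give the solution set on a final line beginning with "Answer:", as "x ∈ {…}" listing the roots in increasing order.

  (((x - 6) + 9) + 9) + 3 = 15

Step 1. [(((x - 6) + 9) + 9) + 3 = 15] +3 is outermost — subtract 3 both sides, so sub: ((x - 6) + 9) + 9 = 12.
Step 2. [((x - 6) + 9) + 9 = 12] 9 comes off first (subtract 9) ⇒ sub: (x - 6) + 9 = 3.
Step 3. [(x - 6) + 9 = 3] peel the +9: subtract 9 from each side, so sub: x - 6 = -6.
Step 4. [x - 6 = -6] peel the -6: add 6 from each side, so sub: x = 0.

Answer: x ∈ {0}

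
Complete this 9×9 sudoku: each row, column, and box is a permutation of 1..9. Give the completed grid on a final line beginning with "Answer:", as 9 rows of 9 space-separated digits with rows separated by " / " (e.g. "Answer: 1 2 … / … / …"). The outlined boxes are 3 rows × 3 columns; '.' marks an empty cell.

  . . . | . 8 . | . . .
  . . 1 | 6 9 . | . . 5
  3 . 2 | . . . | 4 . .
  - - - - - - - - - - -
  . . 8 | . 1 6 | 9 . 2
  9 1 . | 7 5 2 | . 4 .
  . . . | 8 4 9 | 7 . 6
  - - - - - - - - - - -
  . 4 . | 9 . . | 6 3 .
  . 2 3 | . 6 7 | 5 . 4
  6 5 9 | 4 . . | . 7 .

Step 1. [r1c3∈{4,5,6,7}] r1c3 is the only open cell in col 3 admitting 4, so r1c3=4.
Step 2. [r8c4∈{1}] r8c4 has the single candidate 1, so r8c4=1.
Step 3. [r9c7∈{1,2,8}] r9c7 is the only open cell in box 9 admitting 2. So r9c7=2.
Step 4. [r1c7∈{1,3}] col 7 places 1 nowhere but r1c7. So r1c7=1.
Step 5. [r1c1∈{5,7}] box 1 places 5 nowhere but r1c1. So r1c1=5.
Step 6. [r1c6∈{3}] r1c6 is down to just 3, so r1c6=3.
Step 7. [r8c8∈{8,9}] row 8 places 9 nowhere but r8c8 ⇒ r8c8=9.
Step 8. [r7c1∈{1,7,8}] col 1 places 1 nowhere but r7c1. So r7c1=1.
Step 9. [r7c9∈{8}] r7c9's peers cover all but 8. So r7c9=8.
Step 10. [r5c7∈{3,8}] across row 5, 8 lands solely at r5c7 ⇒ r5c7=8.
Step 11. [r2c8∈{2,8}] 2 has one home in row 2: r2c8. So r2c8=2.
Step 12. [r1c8∈{6}] r1c8 has the single candidate 6 ⇒ r1c8=6.
Step 13. [r3c2∈{6,7,8,9}] row 3 places 6 nowhere but r3c2 ⇒ r3c2=6.
Step 14. [r1c2∈{7,9}] col 2 places 9 nowhere but r1c2. So r1c2=9.
Step 15. [r2c2∈{7,8}] 8 has one home in col 2: r2c2, so r2c2=8.
Step 16. [r4c2∈{3,7}] 7 has one home in col 2: r4c2 ⇒ r4c2=7.
Step 17. [r3c6∈{1,5}] across row 3, 1 lands solely at r3c6 ⇒ r3c6=1.
Step 18. [r3c9∈{7,9}] across row 3, 9 lands solely at r3c9, so r3c9=9.
Step 19. [r4c8∈{5}] r4c8's peers cover all but 5 ⇒ r4c8=5.
Step 20. [r2c6∈{4}] r2c6 has the single candidate 4. So r2c6=4.
Step 21. [r5c3∈{6}] r5c3 is down to just 6. So r5c3=6.
Step 22. [r4c1∈{4}] r4c1 is down to just 4. So r4c1=4.
Step 23. [r2c1∈{7}] r2c1 has the single candidate 7. So r2c1=7.
Step 24. [r7c6∈{5}] nothing but 5 survives at r7c6 ⇒ r7c6=5.
Step 25. [r6c1∈{2}] r6c1 is down to just 2. So r6c1=2.
Step 26. [r8c1∈{8}] only 8 remains possible at r8c1 ⇒ r8c1=8.
Step 27. [r1c9∈{7}] only 7 remains possible at r1c9 ⇒ r1c9=7.
Step 28. [r6c2∈{3}] only 3 remains possible at r6c2, so r6c2=3.
Step 29. [r6c3∈{5}] nothing but 5 survives at r6c3 ⇒ r6c3=5.
Step 30. [r7c5∈{2}] r7c5 has the single candidate 2. So r7c5=2.
Step 31. [r9c5∈{3}] r9c5's peers cover all but 3, so r9c5=3.
Step 32. [r7c3∈{7}] nothing but 7 survives at r7c3 ⇒ r7c3=7.
Step 33. [r9c6∈{8}] only 8 remains possible at r9c6, so r9c6=8.
Step 34. [r2c7∈{3}] r2c7's peers cover all but 3, so r2c7=3.
Step 35. [r3c4∈{5}] r3c4 has the single candidate 5. So r3c4=5.
Step 36. [r1c4∈{2}] r1c4 has the single candidate 2. So r1c4=2.
Step 37. [r3c8∈{8}] nothing but 8 survives at r3c8 ⇒ r3c8=8.
Step 38. [r5c9∈{3}] r5c9's peers cover all but 3. So r5c9=3.
Step 39. [r4c4∈{3}] r4c4 is down to just 3 ⇒ r4c4=3.
Step 40. [r6c8∈{1}] r6c8 is down to just 1 ⇒ r6c8=1.
Step 41. [r9c9∈{1}] r9c9 is down to just 1, so r9c9=1.
Step 42. [r3c5∈{7}] nothing but 7 survives at r3c5. So r3c5=7.

Answer: 5 9 4 2 8 3 1 6 7 / 7 8 1 6 9 4 3 2 5 / 3 6 2 5 7 1 4 8 9 / 4 7 8 3 1 6 9 5 2 / 9 1 6 7 5 2 8 4 3 / 2 3 5 8 4 9 7 1 6 / 1 4 7 9 2 5 6 3 8 / 8 2 3 1 6 7 5 9 4 / 6 5 9 4 3 8 2 7 1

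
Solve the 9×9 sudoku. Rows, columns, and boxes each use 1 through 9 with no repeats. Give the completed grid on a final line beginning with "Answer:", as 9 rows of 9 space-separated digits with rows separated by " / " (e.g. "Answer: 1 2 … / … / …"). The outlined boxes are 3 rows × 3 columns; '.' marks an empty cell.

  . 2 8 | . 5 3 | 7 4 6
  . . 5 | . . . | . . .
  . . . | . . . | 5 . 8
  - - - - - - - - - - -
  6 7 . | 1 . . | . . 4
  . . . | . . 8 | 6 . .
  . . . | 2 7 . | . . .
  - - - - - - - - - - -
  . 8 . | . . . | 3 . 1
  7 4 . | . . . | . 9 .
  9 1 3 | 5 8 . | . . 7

Step 1. [r6c6∈{4,5,6,9}] across row 6, 6 lands solely at r6c6 ⇒ r6c6=6.
Step 2. [r1c4∈{9}] r1c4's peers cover all but 9. So r1c4=9.
Step 3. [r6c1∈{1,3,4,5,8}] col 1 places 8 nowhere but r6c1, so r6c1=8.
Step 4. [r3c3∈{1,4,6,7,9}] in col 3, 7 fits only at r3c3 ⇒ r3c3=7.
Step 5. [r3c2∈{3,6,9}] across row 3, 9 lands solely at r3c2 ⇒ r3c2=9.
Step 6. [r5c8∈{1,2,3,5,7}] in row 5, 7 fits only at r5c8 ⇒ r5c8=7.
Step 7. [r6c3∈{1,4,9}] 4 has one home in row 6: r6c3. So r6c3=4.
Step 8. [r4c8∈{2,3,5,8}] in col 8, 8 fits only at r4c8, so r4c8=8.
Step 9. [r8c9∈{2,5}] 5 has one home in row 8: r8c9 ⇒ r8c9=5.
Step 10. [r4c5∈{3,9}] r4c5 is the only open cell in row 4 admitting 3, so r4c5=3.
Step 11. [r5c4∈{4}] nothing but 4 survives at r5c4 ⇒ r5c4=4.
Step 12. [r3c4∈{6}] r3c4 has the single candidate 6, so r3c4=6.
Step 13. [r5c5∈{9}] r5c5 has the single candidate 9 ⇒ r5c5=9.
Step 14. [r7c6∈{2,4,7,9}] in row 7, 9 fits only at r7c6. So r7c6=9.
Step 15. [r7c5∈{2,4,6}] 4 has one home in row 7: r7c5 ⇒ r7c5=4.
Step 16. [r9c6∈{2}] r9c6 has the single candidate 2, so r9c6=2.
Step 17. [r6c8∈{1,3,5}] col 8 places 5 nowhere but r6c8 ⇒ r6c8=5.
Step 18. [r6c2∈{3}] r6c2's peers cover all but 3. So r6c2=3.
Step 19. [r1c1∈{1}] r1c1's peers cover all but 1. So r1c1=1.
Step 20. [r8c6∈{1}] r8c6's peers cover all but 1 ⇒ r8c6=1.
Step 21. [r6c9∈{9}] nothing but 9 survives at r6c9 ⇒ r6c9=9.
Step 22. [r4c7∈{2}] r4c7's peers cover all but 2, so r4c7=2.
Step 23. [r7c8∈{2,6}] r7c8 is the only open cell in box 9 admitting 2. So r7c8=2.
Step 24. [r5c1∈{2,5}] r5c1 is the only open cell in col 1 admitting 2. So r5c1=2.
Step 25. [r3c6∈{4}] r3c6 has the single candidate 4. So r3c6=4.
Step 26. [r2c9∈{2,3}] in col 9, 2 fits only at r2c9, so r2c9=2.
Step 27. [r2c5∈{1}] only 1 remains possible at r2c5, so r2c5=1.
Step 28. [r2c8∈{3}] nothing but 3 survives at r2c8. So r2c8=3.
Step 29. [r8c3∈{2,6}] in row 8, 2 fits only at r8c3, so r8c3=2.
Step 30. [r7c4∈{7}] r7c4's peers cover all but 7, so r7c4=7.
Step 31. [r2c6∈{7}] r2c6 has the single candidate 7. So r2c6=7.
Step 32. [r4c6∈{5}] r4c6 has the single candidate 5. So r4c6=5.
Step 33. [r2c2∈{6}] only 6 remains possible at r2c2. So r2c2=6.
Step 34. [r8c7∈{8}] r8c7 has the single candidate 8, so r8c7=8.
Step 35. [r5c9∈{3}] r5c9 is down to just 3. So r5c9=3.
Step 36. [r9c8∈{6}] nothing but 6 survives at r9c8. So r9c8=6.
Step 37. [r8c5∈{6}] r8c5 is down to just 6 ⇒ r8c5=6.
Step 38. [r5c2∈{5}] r5c2 is down to just 5, so r5c2=5.
Step 39. [r2c4∈{8}] only 8 remains possible at r2c4 ⇒ r2c4=8.
Step 40. [r4c3∈{9}] only 9 remains possible at r4c3. So r4c3=9.
Step 41. [r6c7∈{1}] r6c7 is down to just 1, so r6c7=1.
Step 42. [r3c5∈{2}] only 2 remains possible at r3c5. So r3c5=2.
Step 43. [r3c1∈{3}] r3c1 has the single candidate 3 ⇒ r3c1=3.
Step 44. [r2c7∈{9}] nothing but 9 survives at r2c7, so r2c7=9.
Step 45. [r9c7∈{4}] only 4 remains possible at r9c7, so r9c7=4.
Step 46. [r7c3∈{6}] r7c3's peers cover all but 6. So r7c3=6.
Step 47. [r7c1∈{5}] r7c1 is down to just 5, so r7c1=5.
Step 48. [r3c8∈{1}] r3c8 is down to just 1. So r3c8=1.
Step 49. [r8c4∈{3}] only 3 remains possible at r8c4, so r8c4=3.
Step 50. [r2c1∈{4}] only 4 remains possible at r2c1, so r2c1=4.
Step 51. [r5c3∈{1}] only 1 remains possible at r5c3 ⇒ r5c3=1.

Answer: 1 2 8 9 5 3 7 4 6 / 4 6 5 8 1 7 9 3 2 / 3 9 7 6 2 4 5 1 8 / 6 7 9 1 3 5 2 8 4 / 2 5 1 4 9 8 6 7 3 / 8 3 4 2 7 6 1 5 9 / 5 8 6 7 4 9 3 2 1 / 7 4 2 3 6 1 8 9 5 / 9 1 3 5 8 2 4 6 7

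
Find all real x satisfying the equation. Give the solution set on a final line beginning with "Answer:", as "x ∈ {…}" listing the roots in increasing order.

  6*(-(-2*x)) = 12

Step 1. [6*(-(-2*x)) = 12] divide by the outer 6, so div: -(-2*x) = 2.
Step 2. [-(-2*x) = 2] LHS negated; negate both sides ⇒ neg: -2*x = -2.
Step 3. [-2*x = -2] divide by the outer -2, so div: x = 1.

Answer: x ∈ {1}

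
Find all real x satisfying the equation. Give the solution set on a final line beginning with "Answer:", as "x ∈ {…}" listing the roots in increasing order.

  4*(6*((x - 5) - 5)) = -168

Step 1. [4*(6*((x - 5) - 5)) = -168] divide by the outer 4 ⇒ div: 6*((x - 5) - 5) = -42.
Step 2. [6*((x - 5) - 5) = -42] leading coefficient 6: divide by 6. So div: (x - 5) - 5 = -7.
Step 3. [(x - 5) - 5 = -7] add 5: x sits inside (… - 5), so sub: x - 5 = -2.
Step 4. [x - 5 = -2] 5 comes off first (add 5), so sub: x = 3.

Answer: x ∈ {3}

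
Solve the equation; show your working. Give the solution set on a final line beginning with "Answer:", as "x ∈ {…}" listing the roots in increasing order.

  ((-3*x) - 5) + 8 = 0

Step 1. [((-3*x) - 5) + 8 = 0] +8 is outermost — subtract 8 both sides, so sub: (-3*x) - 5 = -8.
Step 2. [(-3*x) - 5 = -8] add 5: x sits inside (… - 5), so sub: -3*x = -3.
Step 3. [-3*x = -3] LHS = -3·(…); ÷-3 both sides. So div: x = 1.

Answer: x ∈ {1}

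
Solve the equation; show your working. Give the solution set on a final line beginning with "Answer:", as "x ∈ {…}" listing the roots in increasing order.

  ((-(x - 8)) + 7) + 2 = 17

Step 1. [((-(x - 8)) + 7) + 2 = 17] the outer +2 inverts by subtracting 2. So sub: (-(x - 8)) + 7 = 15.
Step 2. [(-(x - 8)) + 7 = 15] subtract 7: x sits inside (… + 7). So sub: -(x - 8) = 8.
Step 3. [-(x - 8) = 8] flip signs both sides ⇒ neg: x - 8 = -8.
Step 4. [x - 8 = -8] peel the -8: add 8 from each side, so sub: x = 0.

Answer: x ∈ {0}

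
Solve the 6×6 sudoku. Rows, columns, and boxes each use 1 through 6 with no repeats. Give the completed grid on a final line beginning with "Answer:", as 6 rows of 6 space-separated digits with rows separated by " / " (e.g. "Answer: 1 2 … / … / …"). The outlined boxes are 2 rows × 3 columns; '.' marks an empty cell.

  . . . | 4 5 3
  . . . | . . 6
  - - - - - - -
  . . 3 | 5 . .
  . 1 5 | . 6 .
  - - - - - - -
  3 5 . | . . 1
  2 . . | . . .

Step 1. [r3c2∈{2,4,6}] r3c2 is the only open cell in box 3 admitting 2. So r3c2=2.
Step 2. [r3c6∈{4}] r3c6's peers cover all but 4. So r3c6=4.
Step 3. [r6c3∈{1,4,6}] r6c3 is the only open cell in row 6 admitting 1, so r6c3=1.
Step 4. [r1c2∈{6}] only 6 remains possible at r1c2. So r1c2=6.
Step 5. [r6c2∈{4}] r6c2 is down to just 4. So r6c2=4.
Step 6. [r2c4∈{1,2}] in col 4, 1 fits only at r2c4, so r2c4=1.
Step 7. [r2c3∈{2,4}] across col 3, 4 lands solely at r2c3. So r2c3=4.
Step 8. [r4c4∈{2,3}] row 4 places 3 nowhere but r4c4, so r4c4=3.
Step 9. [r5c4∈{2,6}] r5c4 is the only open cell in col 4 admitting 2, so r5c4=2.
Step 10. [r6c5∈{3}] only 3 remains possible at r6c5, so r6c5=3.
Step 11. [r3c1∈{6}] nothing but 6 survives at r3c1, so r3c1=6.
Step 12. [r1c3∈{2}] nothing but 2 survives at r1c3, so r1c3=2.
Step 13. [r3c5∈{1}] r3c5 has the single candidate 1. So r3c5=1.
Step 14. [r2c2∈{3}] only 3 remains possible at r2c2, so r2c2=3.
Step 15. [r2c1∈{5}] nothing but 5 survives at r2c1. So r2c1=5.
Step 16. [r4c6∈{2}] nothing but 2 survives at r4c6 ⇒ r4c6=2.
Step 17. [r6c4∈{6}] r6c4 is down to just 6 ⇒ r6c4=6.
Step 18. [r6c6∈{5}] only 5 remains possible at r6c6, so r6c6=5.
Step 19. [r2c5∈{2}] only 2 remains possible at r2c5 ⇒ r2c5=2.
Step 20. [r1c1∈{1}] r1c1 has the single candidate 1. So r1c1=1.
Step 21. [r5c5∈{4}] r5c5 is down to just 4. So r5c5=4.
Step 22. [r4c1∈{4}] only 4 remains possible at r4c1 ⇒ r4c1=4.
Step 23. [r5c3∈{6}] nothing but 6 survives at r5c3, so r5c3=6.

Answer: 1 6 2 4 5 3 / 5 3 4 1 2 6 / 6 2 3 5 1 4 / 4 1 5 3 6 2 / 3 5 6 2 4 1 / 2 4 1 6 3 5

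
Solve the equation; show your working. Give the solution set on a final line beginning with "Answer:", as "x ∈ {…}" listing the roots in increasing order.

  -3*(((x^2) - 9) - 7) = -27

Step 1. [-3*(((x^2) - 9) - 7) = -27] -3 out front; divide by -3 ⇒ div: ((x^2) - 9) - 7 = 9.
Step 2. [((x^2) - 9) - 7 = 9] add 7: x sits inside (… - 7) ⇒ sub: (x^2) - 9 = 16.
Step 3. [(x^2) - 9 = 16] -9 is outermost — add 9 both sides ⇒ sub: x^2 = 25.
Step 4. [x^2 = 25] √ both sides: 25 ≥ 0 gives two branches. So sqrt: x = 5 or -5.

Answer: x ∈ {-5, 5}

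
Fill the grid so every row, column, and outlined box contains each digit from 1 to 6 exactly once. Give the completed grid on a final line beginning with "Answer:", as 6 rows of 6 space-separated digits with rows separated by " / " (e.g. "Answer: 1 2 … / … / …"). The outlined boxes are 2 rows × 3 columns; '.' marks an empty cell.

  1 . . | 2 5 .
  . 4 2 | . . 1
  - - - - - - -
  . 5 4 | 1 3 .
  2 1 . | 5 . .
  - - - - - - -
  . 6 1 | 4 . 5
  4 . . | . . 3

Step 1. [r2c5∈{6}] r2c5 has the single candidate 6, so r2c5=6.
Step 2. [r1c2∈{3}] r1c2 has the single candidate 3, so r1c2=3.
Step 3. [r3c1∈{6}] only 6 remains possible at r3c1 ⇒ r3c1=6.
Step 4. [r6c2∈{2}] r6c2's peers cover all but 2 ⇒ r6c2=2.
Step 5. [r1c6∈{4}] nothing but 4 survives at r1c6, so r1c6=4.
Step 6. [r6c4∈{6}] nothing but 6 survives at r6c4 ⇒ r6c4=6.
Step 7. [r4c6∈{6}] nothing but 6 survives at r4c6. So r4c6=6.
Step 8. [r4c5∈{4}] only 4 remains possible at r4c5. So r4c5=4.
Step 9. [r2c4∈{3}] nothing but 3 survives at r2c4 ⇒ r2c4=3.
Step 10. [r5c1∈{3}] only 3 remains possible at r5c1. So r5c1=3.
Step 11. [r6c3∈{5}] r6c3 has the single candidate 5 ⇒ r6c3=5.
Step 12. [r6c5∈{1}] only 1 remains possible at r6c5. So r6c5=1.
Step 13. [r2c1∈{5}] r2c1 has the single candidate 5 ⇒ r2c1=5.
Step 14. [r1c3∈{6}] r1c3 has the single candidate 6, so r1c3=6.
Step 15. [r5c5∈{2}] r5c5 is down to just 2. So r5c5=2.
Step 16. [r4c3∈{3}] only 3 remains possible at r4c3. So r4c3=3.
Step 17. [r3c6∈{2}] only 2 remains possible at r3c6 ⇒ r3c6=2.

Answer: 1 3 6 2 5 4 / 5 4 2 3 6 1 / 6 5 4 1 3 2 / 2 1 3 5 4 6 / 3 6 1 4 2 5 / 4 2 5 6 1 3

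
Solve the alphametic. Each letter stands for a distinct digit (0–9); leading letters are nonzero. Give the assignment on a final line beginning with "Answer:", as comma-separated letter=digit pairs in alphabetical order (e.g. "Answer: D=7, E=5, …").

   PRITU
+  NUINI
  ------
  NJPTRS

Step 1. [col 1: U + I ≡ S (mod 10)] several values work for U in column 1 (U + I ≡ S (mod 10), carry-in 0); try U=2, so U=2.
Step 2. [col 1: U + I ≡ S (mod 10)] no forcing yet in column 1 (carry-in 0); I=3 is free and consistent — try it ⇒ I=3.
Step 3. [col 1: U + I ≡ S (mod 10)] column 1 reads U+I+carry(0)=S with U=2, I=3; with digits 2,3 already taken and all letters distinct, the only value for S is 5, so S=5.
Step 4. [col 2: T + N ≡ R (mod 10)] column 2 (T + N ≡ R (mod 10), carry-in 0) doesn't pin T yet; pick T=6 and continue, so T=6.
Step 5. [col 2: T + N ≡ R (mod 10)] several values work for R in column 2 (T + N ≡ R (mod 10), carry-in 0); try R=7 ⇒ R=7.
Step 6. [col 2: T + N ≡ R (mod 10)] in column 2 we have T+N≡R with carry-in 0; given T=6, R=7 and digits 2,3,5,6,7 already taken and all letters distinct, that pins N to 1. So N=1.
Step 7. [col 4: R + U ≡ P (mod 10)] from column 4 (R=7, U=2, carry-in 0, digits 1,2,3,5,6,7 already taken and all letters distinct): P must equal 9, so P=9.
Step 8. [col 5: P + N ≡ J (mod 10)] column 5 reads P+N+carry(0)=J with P=9, N=1; with digits 1,2,3,5,6,7,9 already taken and all letters distinct, the only value for J is 0. So J=0.

Answer: I=3, J=0, N=1, P=9, R=7, S=5, T=6, U=2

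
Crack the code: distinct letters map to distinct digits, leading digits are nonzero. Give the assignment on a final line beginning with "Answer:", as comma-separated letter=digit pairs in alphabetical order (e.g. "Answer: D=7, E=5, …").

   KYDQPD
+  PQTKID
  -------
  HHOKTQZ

Step 1. [H] H is the leading digit of a 7-digit sum of two 6-digit numbers; the final carry is exactly 1, so H=1.
Step 2. [col 1: D + D ≡ Z (mod 10)] D=9 is one option consistent with column 1 (D + D ≡ Z (mod 10), carry-in 0) — take it, so D=9.
Step 3. [col 1: D + D ≡ Z (mod 10)] column 1 reads D+D+carry(0)=Z with D=9; with digits 1,9 already taken and all letters distinct, the only value for Z is 8, so Z=8.
Step 4. [col 2: P + I ≡ Q (mod 10)] P=5 is one option consistent with column 2 (P + I ≡ Q (mod 10), carry-in 1) — take it, so P=5.
Step 5. [col 2: P + I ≡ Q (mod 10)] column 2 (P + I ≡ Q (mod 10), carry-in 1) doesn't pin I yet; pick I=4 and continue, so I=4.
Step 6. [col 2: P + I ≡ Q (mod 10)] column 2 reads P+I+carry(1)=Q with P=5, I=4; with digits 1,4,5,8,9 already taken and all letters distinct, the only value for Q is 0, so Q=0.
Step 7. [col 3: Q + K ≡ T (mod 10)] K=6 is one option consistent with column 3 (Q + K ≡ T (mod 10), carry-in 1) — take it ⇒ K=6.
Step 8. [col 3: Q + K ≡ T (mod 10)] from column 3 (Q=0, K=6, carry-in 1, digits 0,1,4,5,6,8,9 already taken and all letters distinct): T must equal 7, so T=7.
Step 9. [col 5: Y + Q ≡ O (mod 10)] column 5 reads Y+Q+carry(1)=O with Q=0; with digits 0,1,4,5,6,7,8,9 already taken and all letters distinct, the only value for O is 3, so O=3.
Step 10. [col 5: Y + Q ≡ O (mod 10)] column 5: given Q=0, O=3, carry-in 1, and digits 0,1,3,4,5,6,7,8,9 already taken and all letters distinct, Y+Q≡O (mod 10) forces Y=2, so Y=2.

Answer: D=9, H=1, I=4, K=6, O=3, P=5, Q=0, T=7, Y=2, Z=8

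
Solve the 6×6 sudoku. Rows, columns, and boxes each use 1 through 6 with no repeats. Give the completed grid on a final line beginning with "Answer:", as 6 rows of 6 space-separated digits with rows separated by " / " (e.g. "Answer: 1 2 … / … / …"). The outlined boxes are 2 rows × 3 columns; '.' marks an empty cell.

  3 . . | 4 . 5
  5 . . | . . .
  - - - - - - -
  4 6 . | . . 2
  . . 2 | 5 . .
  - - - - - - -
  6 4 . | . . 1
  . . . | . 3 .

Step 1. [r3c5∈{1}] r3c5 is down to just 1, so r3c5=1.
Step 2. [r2c4∈{1,2,3,6}] col 4 places 1 nowhere but r2c4. So r2c4=1.
Step 3. [r6c2∈{1,2,5}] in col 2, 5 fits only at r6c2 ⇒ r6c2=5.
Step 4. [r4c2∈{1,3}] across col 2, 3 lands solely at r4c2. So r4c2=3.
Step 5. [r5c4∈{2}] only 2 remains possible at r5c4, so r5c4=2.
Step 6. [r2c2∈{2}] only 2 remains possible at r2c2. So r2c2=2.
Step 7. [r2c5∈{6}] only 6 remains possible at r2c5 ⇒ r2c5=6.
Step 8. [r6c6∈{4,6}] row 6 places 4 nowhere but r6c6, so r6c6=4.
Step 9. [r6c3∈{1}] r6c3 has the single candidate 1 ⇒ r6c3=1.
Step 10. [r2c6∈{3}] r2c6 has the single candidate 3. So r2c6=3.
Step 11. [r4c1∈{1}] nothing but 1 survives at r4c1, so r4c1=1.
Step 12. [r6c4∈{6}] r6c4 has the single candidate 6. So r6c4=6.
Step 13. [r3c4∈{3}] r3c4's peers cover all but 3 ⇒ r3c4=3.
Step 14. [r4c5∈{4}] r4c5 has the single candidate 4, so r4c5=4.
Step 15. [r4c6∈{6}] r4c6 has the single candidate 6, so r4c6=6.
Step 16. [r1c2∈{1}] only 1 remains possible at r1c2, so r1c2=1.
Step 17. [r3c3∈{5}] only 5 remains possible at r3c3. So r3c3=5.
Step 18. [r2c3∈{4}] r2c3's peers cover all but 4, so r2c3=4.
Step 19. [r6c1∈{2}] nothing but 2 survives at r6c1, so r6c1=2.
Step 20. [r5c3∈{3}] r5c3 has the single candidate 3. So r5c3=3.
Step 21. [r1c5∈{2}] only 2 remains possible at r1c5 ⇒ r1c5=2.
Step 22. [r1c3∈{6}] r1c3 is down to just 6. So r1c3=6.
Step 23. [r5c5∈{5}] r5c5's peers cover all but 5, so r5c5=5.

Answer: 3 1 6 4 2 5 / 5 2 4 1 6 3 / 4 6 5 3 1 2 / 1 3 2 5 4 6 / 6 4 3 2 5 1 / 2 5 1 6 3 4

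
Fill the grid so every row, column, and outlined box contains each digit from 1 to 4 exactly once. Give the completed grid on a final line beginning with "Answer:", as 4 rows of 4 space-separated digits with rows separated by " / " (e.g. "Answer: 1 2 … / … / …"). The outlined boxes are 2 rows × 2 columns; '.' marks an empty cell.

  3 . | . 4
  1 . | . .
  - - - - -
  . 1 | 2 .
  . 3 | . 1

Step 1. [r2c4∈{2,3}] across col 4, 2 lands solely at r2c4. So r2c4=2.
Step 2. [r4c1∈{2,4}] across row 4, 2 lands solely at r4c1 ⇒ r4c1=2.
Step 3. [r1c3∈{1}] r1c3 has the single candidate 1, so r1c3=1.
Step 4. [r4c3∈{4}] only 4 remains possible at r4c3, so r4c3=4.
Step 5. [r2c2∈{4}] r2c2 is down to just 4, so r2c2=4.
Step 6. [r3c1∈{4}] only 4 remains possible at r3c1 ⇒ r3c1=4.
Step 7. [r1c2∈{2}] r1c2's peers cover all but 2 ⇒ r1c2=2.
Step 8. [r2c3∈{3}] r2c3's peers cover all but 3 ⇒ r2c3=3.
Step 9. [r3c4∈{3}] r3c4 has the single candidate 3, so r3c4=3.

Answer: 3 2 1 4 / 1 4 3 2 / 4 1 2 3 / 2 3 4 1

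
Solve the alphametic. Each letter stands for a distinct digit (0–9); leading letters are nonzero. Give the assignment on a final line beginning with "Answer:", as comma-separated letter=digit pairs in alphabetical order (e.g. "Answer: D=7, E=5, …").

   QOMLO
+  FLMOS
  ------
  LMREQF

Step 1. [col 1: O + S ≡ F (mod 10)] column 1 (O + S ≡ F (mod 10), carry-in 0) doesn't pin S yet; pick S=6 and continue ⇒ S=6.
Step 2. [col 1: O + S ≡ F (mod 10)] column 1 (O + S ≡ F (mod 10), carry-in 0) doesn't pin F yet; pick F=3 and continue ⇒ F=3.
Step 3. [col 1: O + S ≡ F (mod 10)] in column 1 we have O+S≡F with carry-in 0; given S=6, F=3 and digits 3,6 already taken and all letters distinct, that pins O to 7 ⇒ O=7.
Step 4. [col 2: L + O ≡ Q (mod 10)] L=1 is one option consistent with column 2 (L + O ≡ Q (mod 10), carry-in 1) — take it, so L=1.
Step 5. [col 2: L + O ≡ Q (mod 10)] from column 2 (L=1, O=7, carry-in 1, digits 1,3,6,7 already taken and all letters distinct): Q must equal 9. So Q=9.
Step 6. [col 3: M + M ≡ E (mod 10)] no forcing yet in column 3 (carry-in 0); M=2 is free and consistent — try it, so M=2.
Step 7. [col 3: M + M ≡ E (mod 10)] in column 3 we have M+M≡E with carry-in 0; given M=2 and digits 1,2,3,6,7,9 already taken and all letters distinct, that pins E to 4 ⇒ E=4.
Step 8. [col 4: O + L ≡ R (mod 10)] from column 4 (O=7, L=1, carry-in 0, digits 1,2,3,4,6,7,9 already taken and all letters distinct): R must equal 8 ⇒ R=8.

Answer: E=4, F=3, L=1, M=2, O=7, Q=9, R=8, S=6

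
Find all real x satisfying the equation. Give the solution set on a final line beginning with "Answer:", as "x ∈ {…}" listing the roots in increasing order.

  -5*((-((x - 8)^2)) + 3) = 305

Step 1. [-5*((-((x - 8)^2)) + 3) = 305] LHS = -5·(…); ÷-5 both sides. So div: (-((x - 8)^2)) + 3 = -61.
Step 2. [(-((x - 8)^2)) + 3 = -61] subtract 3: x sits inside (… + 3). So sub: -((x - 8)^2) = -64.
Step 3. [-((x - 8)^2) = -64] LHS negated; negate both sides. So neg: (x - 8)^2 = 64.
Step 4. [(x - 8)^2 = 64] LHS squared, RHS 64 ≥ 0: apply √ (±), so sqrt: x - 8 = 8 or -8.
Step 5. [x - 8 = 8 or -8] the outer -8 inverts by adding 8. So sub: x = 16 or 0.

Answer: x ∈ {0, 16}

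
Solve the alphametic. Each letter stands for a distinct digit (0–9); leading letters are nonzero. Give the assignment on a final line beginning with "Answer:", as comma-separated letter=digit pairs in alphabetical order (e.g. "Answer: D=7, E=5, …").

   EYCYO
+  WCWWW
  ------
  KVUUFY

Step 1. [col 1: O + W ≡ Y (mod 10)] O=9 is one option consistent with column 1 (O + W ≡ Y (mod 10), carry-in 0) — take it, so O=9.
Step 2. [K] K is the leading digit of a 6-digit sum of two 5-digit numbers; the final carry is exactly 1 ⇒ K=1.
Step 3. [col 1: O + W ≡ Y (mod 10)] no forcing yet in column 1 (carry-in 0); Y=3 is free and consistent — try it, so Y=3.
Step 4. [col 1: O + W ≡ Y (mod 10)] in column 1 we have O+W≡Y with carry-in 0; given O=9, Y=3 and digits 1,3,9 already taken and all letters distinct, that pins W to 4 ⇒ W=4.
Step 5. [col 2: Y + W ≡ F (mod 10)] in column 2 we have Y+W≡F with carry-in 1; given Y=3, W=4 and digits 1,3,4,9 already taken and all letters distinct, that pins F to 8. So F=8.
Step 6. [col 3: C + W ≡ U (mod 10)] U=0 is one option consistent with column 3 (C + W ≡ U (mod 10), carry-in 0) — take it. So U=0.
Step 7. [col 3: C + W ≡ U (mod 10)] column 3 reads C+W+carry(0)=U with W=4, U=0; with digits 0,1,3,4,8,9 already taken and all letters distinct, the only value for C is 6 ⇒ C=6.
Step 8. [col 5: E + W ≡ V (mod 10)] V=2 is one option consistent with column 5 (E + W ≡ V (mod 10), carry-in 1) — take it, so V=2.
Step 9. [col 5: E + W ≡ V (mod 10)] column 5: given W=4, V=2, carry-in 1, and digits 0,1,2,3,4,6,8,9 already taken and all letters distinct, E+W≡V (mod 10) forces E=7, so E=7.

Answer: C=6, E=7, F=8, K=1, O=9, U=0, V=2, W=4, Y=3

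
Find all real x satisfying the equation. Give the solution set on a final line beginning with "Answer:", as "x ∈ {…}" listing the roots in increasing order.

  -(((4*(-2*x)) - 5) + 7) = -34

Step 1. [-(((4*(-2*x)) - 5) + 7) = -34] leading − — multiply by −1. So neg: ((4*(-2*x)) - 5) + 7 = 34.
Step 2. [((4*(-2*x)) - 5) + 7 = 34] the outer +7 inverts by subtracting 7, so sub: (4*(-2*x)) - 5 = 27.
Step 3. [(4*(-2*x)) - 5 = 27] add 5: x sits inside (… - 5). So sub: 4*(-2*x) = 32.
Step 4. [4*(-2*x) = 32] leading coefficient 4: divide by 4. So div: -2*x = 8.
Step 5. [-2*x = 8] -2 out front; divide by -2, so div: x = -4.

Answer: x ∈ {-4}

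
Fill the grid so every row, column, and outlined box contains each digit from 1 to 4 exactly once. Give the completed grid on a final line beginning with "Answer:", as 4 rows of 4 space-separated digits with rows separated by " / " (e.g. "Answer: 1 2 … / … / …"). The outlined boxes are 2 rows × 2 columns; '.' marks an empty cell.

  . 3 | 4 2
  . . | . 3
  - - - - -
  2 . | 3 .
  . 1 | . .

Step 1. [r3c2∈{4}] nothing but 4 survives at r3c2 ⇒ r3c2=4.
Step 2. [r1c1∈{1}] r1c1's peers cover all but 1. So r1c1=1.
Step 3. [r2c2∈{2}] r2c2's peers cover all but 2. So r2c2=2.
Step 4. [r2c3∈{1}] r2c3 has the single candidate 1. So r2c3=1.
Step 5. [r4c4∈{4}] nothing but 4 survives at r4c4, so r4c4=4.
Step 6. [r3c4∈{1}] r3c4's peers cover all but 1, so r3c4=1.
Step 7. [r2c1∈{4}] r2c1 is down to just 4 ⇒ r2c1=4.
Step 8. [r4c1∈{3}] r4c1's peers cover all but 3 ⇒ r4c1=3.
Step 9. [r4c3∈{2}] r4c3 is down to just 2 ⇒ r4c3=2.

Answer: 1 3 4 2 / 4 2 1 3 / 2 4 3 1 / 3 1 2 4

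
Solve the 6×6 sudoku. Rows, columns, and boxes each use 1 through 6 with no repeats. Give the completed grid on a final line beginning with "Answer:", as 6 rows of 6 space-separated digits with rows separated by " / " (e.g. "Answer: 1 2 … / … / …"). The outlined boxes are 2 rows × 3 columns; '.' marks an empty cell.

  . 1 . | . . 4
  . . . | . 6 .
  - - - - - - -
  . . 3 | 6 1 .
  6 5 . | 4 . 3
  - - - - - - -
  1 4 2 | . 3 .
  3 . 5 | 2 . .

Step 1. [r1c5∈{2,5}] r1c5 is the only open cell in col 5 admitting 5, so r1c5=5.
Step 2. [r2c6∈{1,2}] in box 2, 2 fits only at r2c6, so r2c6=2.
Step 3. [r3c1∈{2,4}] in row 3, 4 fits only at r3c1. So r3c1=4.
Step 4. [r5c6∈{5,6}] 6 has one home in row 5: r5c6 ⇒ r5c6=6.
Step 5. [r1c4∈{3}] r1c4 is down to just 3 ⇒ r1c4=3.
Step 6. [r5c4∈{5}] r5c4 is down to just 5. So r5c4=5.
Step 7. [r2c1∈{5}] r2c1 has the single candidate 5. So r2c1=5.
Step 8. [r3c6∈{5}] r3c6's peers cover all but 5 ⇒ r3c6=5.
Step 9. [r6c5∈{4}] only 4 remains possible at r6c5, so r6c5=4.
Step 10. [r4c5∈{2}] r4c5 has the single candidate 2. So r4c5=2.
Step 11. [r3c2∈{2}] only 2 remains possible at r3c2 ⇒ r3c2=2.
Step 12. [r1c1∈{2}] r1c1 is down to just 2, so r1c1=2.
Step 13. [r1c3∈{6}] only 6 remains possible at r1c3. So r1c3=6.
Step 14. [r6c6∈{1}] only 1 remains possible at r6c6. So r6c6=1.
Step 15. [r4c3∈{1}] only 1 remains possible at r4c3 ⇒ r4c3=1.
Step 16. [r2c2∈{3}] r2c2 is down to just 3, so r2c2=3.
Step 17. [r2c3∈{4}] r2c3 has the single candidate 4 ⇒ r2c3=4.
Step 18. [r2c4∈{1}] r2c4 is down to just 1 ⇒ r2c4=1.
Step 19. [r6c2∈{6}] r6c2's peers cover all but 6 ⇒ r6c2=6.

Answer: 2 1 6 3 5 4 / 5 3 4 1 6 2 / 4 2 3 6 1 5 / 6 5 1 4 2 3 / 1 4 2 5 3 6 / 3 6 5 2 4 1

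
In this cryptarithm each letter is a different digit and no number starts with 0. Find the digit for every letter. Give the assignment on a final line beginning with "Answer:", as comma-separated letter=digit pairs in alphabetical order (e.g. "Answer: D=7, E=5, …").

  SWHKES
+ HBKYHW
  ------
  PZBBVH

Step 1. [col 1: S + W ≡ H (mod 10)] no forcing yet in column 1 (carry-in 0); W=8 is free and consistent — try it. So W=8.
Step 2. [col 1: S + W ≡ H (mod 10)] column 1 (S + W ≡ H (mod 10), carry-in 0) doesn't pin S yet; pick S=5 and continue. So S=5.
Step 3. [col 1: S + W ≡ H (mod 10)] column 1 reads S+W+carry(0)=H with S=5, W=8; with digits 5,8 already taken and all letters distinct, the only value for H is 3 ⇒ H=3.
Step 4. [col 2: E + H ≡ V (mod 10)] column 2 (E + H ≡ V (mod 10), carry-in 1) doesn't pin E yet; pick E=2 and continue ⇒ E=2.
Step 5. [col 2: E + H ≡ V (mod 10)] column 2 reads E+H+carry(1)=V with E=2, H=3; with digits 2,3,5,8 already taken and all letters distinct, the only value for V is 6. So V=6.
Step 6. [col 3: K + Y ≡ B (mod 10)] no forcing yet in column 3 (carry-in 0); Y=4 is free and consistent — try it, so Y=4.
Step 7. [col 3: K + Y ≡ B (mod 10)] from column 3 (Y=4, carry-in 0, digits 2,3,4,5,6,8 already taken and all letters distinct): B must equal 1. So B=1.
Step 8. [col 3: K + Y ≡ B (mod 10)] in column 3 we have K+Y≡B with carry-in 0; given Y=4, B=1 and digits 1,2,3,4,5,6,8 already taken and all letters distinct, that pins K to 7 ⇒ K=7.
Step 9. [col 5: W + B ≡ Z (mod 10)] from column 5 (W=8, B=1, carry-in 1, digits 1,2,3,4,5,6,7,8 already taken and all letters distinct): Z must equal 0. So Z=0.
Step 10. [col 6: S + H ≡ P (mod 10)] from column 6 (S=5, H=3, carry-in 1, digits 0,1,2,3,4,5,6,7,8 already taken and all letters distinct): P must equal 9. So P=9.

Answer: B=1, E=2, H=3, K=7, P=9, S=5, V=6, W=8, Y=4, Z=0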